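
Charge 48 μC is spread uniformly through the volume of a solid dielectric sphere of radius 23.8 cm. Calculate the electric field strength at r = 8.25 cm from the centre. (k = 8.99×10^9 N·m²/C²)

|E| ≈ 2.64×10^6 N/C

Take a concentric spherical Gaussian surface of radius r = 8.25 cm (r < R).
For a uniform sphere the enclosed fraction is (r/R)³, so Q_enc = (48 μC)(0.0825/0.238)³ = 1.999×10^-6 C.
By Gauss's law, ∮E·dA = E·4πr² = Q_enc/ε₀.
E = k|Q_enc|/r² = (8.99×10^9)(1.999×10^-6)/(0.0825)² = 2.64×10^6 N/C.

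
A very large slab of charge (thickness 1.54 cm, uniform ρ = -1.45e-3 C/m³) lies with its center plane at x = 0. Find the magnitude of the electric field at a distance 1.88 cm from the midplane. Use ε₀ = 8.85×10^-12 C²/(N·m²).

|E| = 1.26×10^6 N/C

The point |x| = 1.88 cm lies outside the slab (half-thickness 0.0077 m). A symmetric pillbox spanning the full slab encloses Q_enc = ρ·d·A.
Flux = 2EA ⇒ E = |ρ|d/(2ε₀), independent of distance outside.
E = (1.45e-3)(0.0154)/(2·8.85×10^-12) = 1.26e6 N/C.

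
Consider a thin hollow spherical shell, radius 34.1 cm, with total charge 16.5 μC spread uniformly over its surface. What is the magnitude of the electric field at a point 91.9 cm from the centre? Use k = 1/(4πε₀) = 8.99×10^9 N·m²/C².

|E| ≈ 1.76e5 N/C

Symmetry ⇒ E = E(r) r̂. Gaussian sphere of radius r = 91.9 cm (r > 34.1 cm).
The entire shell is enclosed: Q_enc = 1.65×10^-5 C.
Gauss's law: E·4πr² = Q_enc/ε₀.
E = k|Q_enc|/r² = (8.99×10^9)(1.65×10^-5)/(0.919)² = 1.76e5 N/C.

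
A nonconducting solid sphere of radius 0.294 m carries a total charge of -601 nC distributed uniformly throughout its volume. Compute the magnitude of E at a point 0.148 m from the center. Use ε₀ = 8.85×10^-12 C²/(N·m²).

|E| ≈ 3.15×10^4 N/C

By spherical symmetry E is radial; choose a Gaussian sphere of radius r = 0.148 m (r < R).
Only the charge within r is enclosed: Q_enc = Q·(r/R)³ = (-601 nC)·(0.148 m/0.294 m)³ = -7.667×10^-8 C.
Gauss's law: E·4πr² = Q_enc/ε₀.
E = |Q_enc|/(4πε₀r²) = (7.667×10^-8)/(4π·8.85×10^-12·(0.148)²) = 3.15×10^4 N/C.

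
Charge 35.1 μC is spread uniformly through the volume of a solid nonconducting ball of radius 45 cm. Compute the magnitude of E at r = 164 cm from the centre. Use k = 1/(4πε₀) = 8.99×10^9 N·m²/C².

By spherical symmetry E is radial; choose a Gaussian sphere of radius r = 164 cm (r > R, so the entire charge is enclosed).
Q_enc = 35.1 μC = 3.51×10^-5 C.
Since E is radial and uniform over the Gaussian sphere, Φ = E·4πr² = Q_enc/ε₀.
E = k|Q_enc|/r² = (8.99×10^9)(3.51×10^-5)/(1.64)² = 1.17e5 N/C.

E = 1.17×10^5 N/C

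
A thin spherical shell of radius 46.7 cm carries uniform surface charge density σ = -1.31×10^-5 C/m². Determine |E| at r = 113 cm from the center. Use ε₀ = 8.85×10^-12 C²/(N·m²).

Symmetry ⇒ E = E(r) r̂. Gaussian sphere of radius r = 113 cm (r > 46.7 cm).
The entire shell is enclosed: Q_enc = σ·4πR² = (-1.31×10^-5)·4π·(0.467)² = -3.59×10^-5 C.
By Gauss's law, ∮E·dA = E·4πr² = Q_enc/ε₀.
E = |Q_enc|/(4πε₀r²) = (3.59×10^-5)/(4π·8.85×10^-12·(1.13)²) = 2.53×10^5 N/C.

E = 2.53×10^5 N/C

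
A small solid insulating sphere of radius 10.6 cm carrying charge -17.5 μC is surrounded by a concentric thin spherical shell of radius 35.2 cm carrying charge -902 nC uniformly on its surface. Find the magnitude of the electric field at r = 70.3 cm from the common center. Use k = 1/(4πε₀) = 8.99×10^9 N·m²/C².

3.35×10^5 N/C

Take a concentric spherical Gaussian surface of radius r = 70.3 cm (r > 35.2 cm, enclosing both).
Q_enc = (-17.5 μC) + (-902 nC) = -1.84×10^-5 C.
Since E is radial and uniform over the Gaussian sphere, Φ = E·4πr² = Q_enc/ε₀.
E = k|Q_enc|/r² = (8.99×10^9)(1.84×10^-5)/(0.703)² = 3.35×10^5 N/C.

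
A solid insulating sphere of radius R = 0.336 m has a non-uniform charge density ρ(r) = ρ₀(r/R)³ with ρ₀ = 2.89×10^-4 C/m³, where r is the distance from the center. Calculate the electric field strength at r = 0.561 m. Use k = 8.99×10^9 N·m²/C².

6.56×10^5 V/m

Take a concentric spherical Gaussian surface of radius r = 0.561 m (r > R, all charge enclosed).
Q_enc = 4π ∫₀^R ρ₀(r'/R)^3 r'² dr' = 4πρ₀R³/6 = 2.296×10^-5 C.
Gauss's law: E·4πr² = Q_enc/ε₀.
E = k|Q_enc|/r² = (8.99×10^9)(2.296×10^-5)/(0.561)² = 6.56×10^5 N/C.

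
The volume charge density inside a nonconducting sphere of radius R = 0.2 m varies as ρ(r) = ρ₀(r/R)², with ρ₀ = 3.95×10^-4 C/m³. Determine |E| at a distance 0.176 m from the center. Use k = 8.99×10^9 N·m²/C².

1.22e6 V/m

Use a concentric Gaussian sphere at r = 0.176 m (r < R).
Integrate the density: Q_enc = 4π ∫₀^r ρ₀(r'/R)^2 r'² dr' = 4πρ₀ r^5/(5·R²) = 4.191×10^-6 C.
Applying ∮E·dA = Q_enc/ε₀ with Φ = E(4πr²):
E = k|Q_enc|/r² = (8.99×10^9)(4.191e-6)/(0.176)² = 1.22e6 N/C.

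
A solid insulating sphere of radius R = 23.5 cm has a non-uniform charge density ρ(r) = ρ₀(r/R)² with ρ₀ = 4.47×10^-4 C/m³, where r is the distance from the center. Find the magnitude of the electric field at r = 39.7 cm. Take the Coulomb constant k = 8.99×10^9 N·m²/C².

E = 8.32×10^5 N/C

Take a concentric spherical Gaussian surface of radius r = 39.7 cm (r > R, all charge enclosed).
Q_enc = 4π ∫₀^R ρ₀(r'/R)^2 r'² dr' = 4πρ₀R³/5 = 1.458×10^-5 C.
Applying ∮E·dA = Q_enc/ε₀ with Φ = E(4πr²):
E = k|Q_enc|/r² = (8.99×10^9)(1.458×10^-5)/(0.397)² = 8.32×10^5 N/C.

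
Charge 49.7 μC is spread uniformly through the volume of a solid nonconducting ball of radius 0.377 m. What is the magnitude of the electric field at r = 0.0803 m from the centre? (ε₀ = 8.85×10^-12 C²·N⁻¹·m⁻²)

Symmetry ⇒ E = E(r) r̂. Gaussian sphere of radius r = 0.0803 m (r < R).
For a uniform sphere the enclosed fraction is (r/R)³, so Q_enc = (49.7 μC)(0.0803/0.377)³ = 4.803×10^-7 C.
Applying ∮E·dA = Q_enc/ε₀ with Φ = E(4πr²):
E = |Q_enc|/(4πε₀r²) = (4.803e-7)/(4π·8.85×10^-12·(0.0803)²) = 6.70×10^5 N/C.

E = 6.70e5 N/C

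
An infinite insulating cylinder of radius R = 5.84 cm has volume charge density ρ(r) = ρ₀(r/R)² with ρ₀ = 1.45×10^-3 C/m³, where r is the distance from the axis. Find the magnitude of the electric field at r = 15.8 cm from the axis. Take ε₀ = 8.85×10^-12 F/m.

Choose a coaxial cylinder of radius r = 15.8 cm (arbitrary length L) as the Gaussian surface (r > R, full charge per length enclosed).
λ_enc = 2π ∫₀^R ρ₀(r'/R)^2 r' dr' = 2πρ₀R²/4 = 7.768e-6 C/m.
Gauss's law: E·2πrL = λ_enc L/ε₀.
E = |λ_enc|/(2πε₀r) = (7.768×10^-6)/(2π·8.85×10^-12·0.158) = 8.84×10^5 N/C.

E = 8.84×10^5 V/m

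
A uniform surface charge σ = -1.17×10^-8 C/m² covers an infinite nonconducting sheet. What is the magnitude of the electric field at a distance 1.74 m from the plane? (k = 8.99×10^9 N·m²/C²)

|E| ≈ 661 N/C

The symmetry is planar: E is normal to the sheet and the same magnitude on both sides. Take a pillbox straddling the sheet with end-cap area A.
Only the two end caps contribute flux: Φ = 2EA. With Q_enc = σA, Gauss's law gives E = |σ|/(2ε₀).
E = 2πk|σ| = 2π(8.99×10^9)(1.17e-8) = 661 N/C.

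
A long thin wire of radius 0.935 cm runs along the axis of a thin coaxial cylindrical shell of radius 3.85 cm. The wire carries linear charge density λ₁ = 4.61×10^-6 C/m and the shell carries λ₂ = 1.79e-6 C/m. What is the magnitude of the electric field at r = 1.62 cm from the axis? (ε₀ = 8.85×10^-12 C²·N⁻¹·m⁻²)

|E| = 5.12e6 N/C

Take a coaxial cylindrical Gaussian surface of radius r = 1.62 cm and length L (between the conductors, 0.935 cm < r < 3.85 cm).
The shell at 3.85 cm lies outside the Gaussian surface, so λ_enc = λ₁ = 4.61×10^-6 C/m.
By Gauss's law (flux through the curved wall only), E·2πrL = λ_enc L/ε₀.
E = |λ_enc|/(2πε₀r) = (4.61e-6)/(2π·8.85×10^-12·0.0162) = 5.12×10^6 N/C.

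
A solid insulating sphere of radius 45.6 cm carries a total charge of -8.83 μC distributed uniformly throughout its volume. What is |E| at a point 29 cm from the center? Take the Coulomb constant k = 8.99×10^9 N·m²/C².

Take a concentric spherical Gaussian surface of radius r = 29 cm (r < R).
For a uniform sphere the enclosed fraction is (r/R)³, so Q_enc = (-8.83 μC)(0.29/0.456)³ = -2.271×10^-6 C.
By Gauss's law, ∮E·dA = E·4πr² = Q_enc/ε₀.
E = k|Q_enc|/r² = (8.99×10^9)(2.271×10^-6)/(0.29)² = 2.43×10^5 N/C.

E ≈ 2.43e5 N/C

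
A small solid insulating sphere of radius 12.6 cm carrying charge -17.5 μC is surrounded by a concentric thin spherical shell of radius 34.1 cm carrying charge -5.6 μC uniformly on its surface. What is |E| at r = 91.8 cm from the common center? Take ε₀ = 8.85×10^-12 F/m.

Take a concentric spherical Gaussian surface of radius r = 91.8 cm (r > 34.1 cm, enclosing both).
Q_enc = (-17.5 μC) + (-5.6 μC) = -2.31×10^-5 C.
Applying ∮E·dA = Q_enc/ε₀ with Φ = E(4πr²):
E = |Q_enc|/(4πε₀r²) = (2.31×10^-5)/(4π·8.85×10^-12·(0.918)²) = 2.46e5 N/C.

|E| = 2.46×10^5 N/C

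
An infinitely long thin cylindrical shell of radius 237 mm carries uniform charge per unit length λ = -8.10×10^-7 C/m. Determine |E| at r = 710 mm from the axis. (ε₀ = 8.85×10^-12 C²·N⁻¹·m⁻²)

E ≈ 2.05×10^4 V/m

Take a coaxial cylindrical Gaussian surface of radius r = 710 mm and length L (r > 237 mm).
The full line charge is enclosed: λ_enc = -8.10×10^-7 C/m.
Applying ∮E·dA = Q_enc/ε₀ with the end caps contributing no flux:
E = |λ_enc|/(2πε₀r) = (8.10×10^-7)/(2π·8.85×10^-12·0.71) = 2.05×10^4 N/C.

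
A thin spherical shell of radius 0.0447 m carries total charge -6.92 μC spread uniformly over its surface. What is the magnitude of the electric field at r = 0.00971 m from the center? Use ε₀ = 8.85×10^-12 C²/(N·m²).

|E| = 0 V/m

Take a concentric spherical Gaussian surface of radius r = 0.00971 m (inside the shell, r < 0.0447 m).
All the charge is outside the Gaussian surface: Q_enc = 0, hence E = 0 everywhere inside the shell.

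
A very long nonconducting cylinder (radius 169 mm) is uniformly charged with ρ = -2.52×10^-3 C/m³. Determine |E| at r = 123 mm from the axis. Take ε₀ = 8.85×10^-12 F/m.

1.75×10^7 V/m

Choose a coaxial cylinder of radius r = 123 mm (arbitrary length L) as the Gaussian surface (r < R).
Charge inside radius r per length L is ρ·πr²·L, so λ_enc = ρπr² = -1.198e-4 C/m.
Since E is radial and uniform over the curved surface, Φ = E·2πrL = Q_enc/ε₀ = λ_enc L/ε₀.
E = |λ_enc|/(2πε₀r) = (1.198e-4)/(2π·8.85×10^-12·0.123) = 1.75×10^7 N/C.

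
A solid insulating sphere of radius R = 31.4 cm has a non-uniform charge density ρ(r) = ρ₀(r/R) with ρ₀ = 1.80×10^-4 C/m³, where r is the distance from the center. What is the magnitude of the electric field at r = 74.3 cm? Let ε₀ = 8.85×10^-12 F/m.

Take a concentric spherical Gaussian surface of radius r = 74.3 cm (r > R, all charge enclosed).
Q_enc = 4π ∫₀^R ρ₀(r'/R)^1 r'² dr' = 4πρ₀R³/4 = 1.751×10^-5 C.
Since E is radial and uniform over the Gaussian sphere, Φ = E·4πr² = Q_enc/ε₀.
E = |Q_enc|/(4πε₀r²) = (1.751×10^-5)/(4π·8.85×10^-12·(0.743)²) = 2.85e5 N/C.

E = 2.85×10^5 N/C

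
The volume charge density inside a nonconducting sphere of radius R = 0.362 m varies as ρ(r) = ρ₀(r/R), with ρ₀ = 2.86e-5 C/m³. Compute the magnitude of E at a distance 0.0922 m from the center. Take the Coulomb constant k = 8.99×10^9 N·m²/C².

|E| = 1.90×10^4 N/C

Take a concentric spherical Gaussian surface of radius r = 0.0922 m (r < R).
Q_enc = ∫₀^r ρ(r')·4πr'² dr' = (4πρ₀/R) ∫₀^r r'^3 dr' = 4πρ₀ r^4/(4·R) = 1.794e-8 C.
By Gauss's law, ∮E·dA = E·4πr² = Q_enc/ε₀.
E = k|Q_enc|/r² = (8.99×10^9)(1.794e-8)/(0.0922)² = 1.90e4 N/C.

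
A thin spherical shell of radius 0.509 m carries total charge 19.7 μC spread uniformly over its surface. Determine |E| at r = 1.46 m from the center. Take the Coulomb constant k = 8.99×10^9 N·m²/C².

|E| ≈ 8.31×10^4 N/C

By spherical symmetry E is radial; choose a Gaussian sphere of radius r = 1.46 m (r > 0.509 m).
The entire shell is enclosed: Q_enc = 1.97×10^-5 C.
By Gauss's law, ∮E·dA = E·4πr² = Q_enc/ε₀.
E = k|Q_enc|/r² = (8.99×10^9)(1.97×10^-5)/(1.46)² = 8.31e4 N/C.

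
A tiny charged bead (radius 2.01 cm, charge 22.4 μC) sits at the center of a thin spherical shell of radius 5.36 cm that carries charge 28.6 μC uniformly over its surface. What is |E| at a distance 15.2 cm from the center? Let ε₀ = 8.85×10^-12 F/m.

Use a concentric Gaussian sphere at r = 15.2 cm (r > 5.36 cm, enclosing both).
Q_enc = (22.4 μC) + (28.6 μC) = 5.10e-5 C.
Applying ∮E·dA = Q_enc/ε₀ with Φ = E(4πr²):
E = |Q_enc|/(4πε₀r²) = (5.10×10^-5)/(4π·8.85×10^-12·(0.152)²) = 1.98×10^7 N/C.

|E| ≈ 1.98×10^7 N/C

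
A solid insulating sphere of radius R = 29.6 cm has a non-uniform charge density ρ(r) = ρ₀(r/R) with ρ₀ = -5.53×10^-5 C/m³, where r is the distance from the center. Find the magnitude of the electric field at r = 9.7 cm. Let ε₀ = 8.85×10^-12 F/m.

|E| = 4.97×10^4 N/C

Symmetry ⇒ E = E(r) r̂. Gaussian sphere of radius r = 9.7 cm (r < R).
Integrate the density: Q_enc = 4π ∫₀^r ρ₀(r'/R)^1 r'² dr' = 4πρ₀ r^4/(4·R) = -5.196e-8 C.
Since E is radial and uniform over the Gaussian sphere, Φ = E·4πr² = Q_enc/ε₀.
E = |Q_enc|/(4πε₀r²) = (5.196×10^-8)/(4π·8.85×10^-12·(0.097)²) = 4.97e4 N/C.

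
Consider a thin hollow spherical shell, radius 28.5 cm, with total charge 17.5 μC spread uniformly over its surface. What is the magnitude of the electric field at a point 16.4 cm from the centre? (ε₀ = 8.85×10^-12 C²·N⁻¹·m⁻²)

E = 0 (no enclosed charge)

Symmetry ⇒ E = E(r) r̂. Gaussian sphere of radius r = 16.4 cm (inside the shell, r < 28.5 cm).
All the charge is outside the Gaussian surface: Q_enc = 0, hence E = 0 everywhere inside the shell.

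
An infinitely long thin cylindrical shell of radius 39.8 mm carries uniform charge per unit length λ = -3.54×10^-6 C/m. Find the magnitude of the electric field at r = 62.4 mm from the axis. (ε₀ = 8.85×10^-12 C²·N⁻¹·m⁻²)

|E| = 1.02e6 V/m

Take a coaxial cylindrical Gaussian surface of radius r = 62.4 mm and length L (r > 39.8 mm).
The full line charge is enclosed: λ_enc = -3.54e-6 C/m.
Gauss's law: E·2πrL = λ_enc L/ε₀.
E = |λ_enc|/(2πε₀r) = (3.54×10^-6)/(2π·8.85×10^-12·0.0624) = 1.02×10^6 N/C.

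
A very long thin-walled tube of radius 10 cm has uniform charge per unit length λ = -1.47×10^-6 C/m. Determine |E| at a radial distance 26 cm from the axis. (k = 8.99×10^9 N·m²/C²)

|E| = 1.02×10^5 N/C

Take a coaxial cylindrical Gaussian surface of radius r = 26 cm and length L (r > 10 cm).
The full line charge is enclosed: λ_enc = -1.47×10^-6 C/m.
By Gauss's law (flux through the curved wall only), E·2πrL = λ_enc L/ε₀.
E = 2k|λ_enc|/r = 2(8.99×10^9)(1.47×10^-6)/(0.26) = 1.02e5 N/C.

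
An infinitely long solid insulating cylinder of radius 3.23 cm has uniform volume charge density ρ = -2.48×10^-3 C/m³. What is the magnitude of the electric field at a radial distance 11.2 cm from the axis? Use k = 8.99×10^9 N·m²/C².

Coaxial Gaussian cylinder, radius r = 11.2 cm, length L (r > 3.23 cm, full cross-section enclosed).
λ_enc = ρ·πR² = (-2.48×10^-3)π(0.0323)² = -8.128e-6 C/m.
By Gauss's law (flux through the curved wall only), E·2πrL = λ_enc L/ε₀.
E = 2k|λ_enc|/r = 2(8.99×10^9)(8.128×10^-6)/(0.112) = 1.30e6 N/C.

|E| ≈ 1.30×10^6 N/C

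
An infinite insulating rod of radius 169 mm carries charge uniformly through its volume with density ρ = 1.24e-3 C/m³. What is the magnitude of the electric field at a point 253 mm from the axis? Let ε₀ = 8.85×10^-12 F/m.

By cylindrical symmetry E is radial; use a coaxial Gaussian cylinder of radius 253 mm and length L (r > 169 mm, full cross-section enclosed).
λ_enc = ρ·πR² = (1.24×10^-3)π(0.169)² = 1.113×10^-4 C/m.
By Gauss's law (flux through the curved wall only), E·2πrL = λ_enc L/ε₀.
E = |λ_enc|/(2πε₀r) = (1.113×10^-4)/(2π·8.85×10^-12·0.253) = 7.91e6 N/C.

E = 7.91e6 N/C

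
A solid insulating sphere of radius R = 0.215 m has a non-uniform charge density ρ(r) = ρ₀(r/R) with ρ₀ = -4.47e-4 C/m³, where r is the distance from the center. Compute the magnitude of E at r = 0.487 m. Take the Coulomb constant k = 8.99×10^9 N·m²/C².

Take a concentric spherical Gaussian surface of radius r = 0.487 m (r > R, all charge enclosed).
Q_enc = 4π ∫₀^R ρ₀(r'/R)^1 r'² dr' = 4πρ₀R³/4 = -1.396e-5 C.
By Gauss's law, ∮E·dA = E·4πr² = Q_enc/ε₀.
E = k|Q_enc|/r² = (8.99×10^9)(1.396e-5)/(0.487)² = 5.29×10^5 N/C.

|E| = 5.29×10^5 N/C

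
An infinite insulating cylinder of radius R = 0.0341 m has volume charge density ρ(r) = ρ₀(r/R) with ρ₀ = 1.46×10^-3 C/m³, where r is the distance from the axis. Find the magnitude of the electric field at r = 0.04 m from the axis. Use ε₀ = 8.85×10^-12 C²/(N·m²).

Choose a coaxial cylinder of radius r = 0.04 m (arbitrary length L) as the Gaussian surface (r > R, full charge per length enclosed).
λ_enc = 2π ∫₀^R ρ₀(r'/R)^1 r' dr' = 2πρ₀R²/3 = 3.556×10^-6 C/m.
By Gauss's law (flux through the curved wall only), E·2πrL = λ_enc L/ε₀.
E = |λ_enc|/(2πε₀r) = (3.556×10^-6)/(2π·8.85×10^-12·0.04) = 1.60×10^6 N/C.

|E| ≈ 1.60×10^6 V/m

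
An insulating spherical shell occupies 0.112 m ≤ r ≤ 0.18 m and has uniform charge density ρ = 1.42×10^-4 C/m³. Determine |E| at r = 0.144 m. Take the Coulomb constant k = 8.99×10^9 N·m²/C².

By spherical symmetry E is radial; choose a Gaussian sphere of radius r = 0.144 m (within the shell material, 0.112 m < r < 0.18 m).
Enclosed charge is the volume from a to r: Q_enc = (4π/3)ρ(r³ − a³) = 9.404e-7 C.
By Gauss's law, ∮E·dA = E·4πr² = Q_enc/ε₀.
E = k|Q_enc|/r² = (8.99×10^9)(9.404e-7)/(0.144)² = 4.08e5 N/C.

4.08×10^5 N/C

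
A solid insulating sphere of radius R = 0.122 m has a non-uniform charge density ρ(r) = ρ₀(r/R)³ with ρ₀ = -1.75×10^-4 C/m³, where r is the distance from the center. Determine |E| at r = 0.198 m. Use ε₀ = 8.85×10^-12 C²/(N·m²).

By spherical symmetry E is radial; choose a Gaussian sphere of radius r = 0.198 m (r > R, all charge enclosed).
Q_enc = 4π ∫₀^R ρ₀(r'/R)^3 r'² dr' = 4πρ₀R³/6 = -6.655×10^-7 C.
Applying ∮E·dA = Q_enc/ε₀ with Φ = E(4πr²):
E = |Q_enc|/(4πε₀r²) = (6.655e-7)/(4π·8.85×10^-12·(0.198)²) = 1.53×10^5 N/C.

|E| = 1.53e5 N/C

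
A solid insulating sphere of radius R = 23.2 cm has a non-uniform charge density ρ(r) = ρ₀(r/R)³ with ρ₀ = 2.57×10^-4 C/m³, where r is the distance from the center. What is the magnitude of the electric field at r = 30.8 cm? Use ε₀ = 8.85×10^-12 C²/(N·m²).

6.37×10^5 N/C

Take a concentric spherical Gaussian surface of radius r = 30.8 cm (r > R, all charge enclosed).
Q_enc = 4π ∫₀^R ρ₀(r'/R)^3 r'² dr' = 4πρ₀R³/6 = 6.721×10^-6 C.
Applying ∮E·dA = Q_enc/ε₀ with Φ = E(4πr²):
E = |Q_enc|/(4πε₀r²) = (6.721e-6)/(4π·8.85×10^-12·(0.308)²) = 6.37×10^5 N/C.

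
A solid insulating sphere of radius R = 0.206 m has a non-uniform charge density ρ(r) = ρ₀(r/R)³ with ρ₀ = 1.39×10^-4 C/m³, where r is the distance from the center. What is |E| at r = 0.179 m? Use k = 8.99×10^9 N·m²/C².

Symmetry ⇒ E = E(r) r̂. Gaussian sphere of radius r = 0.179 m (r < R).
Integrate the density: Q_enc = 4π ∫₀^r ρ₀(r'/R)^3 r'² dr' = 4πρ₀ r^6/(6·R³) = 1.095×10^-6 C.
Gauss's law: E·4πr² = Q_enc/ε₀.
E = k|Q_enc|/r² = (8.99×10^9)(1.095×10^-6)/(0.179)² = 3.07×10^5 N/C.

3.07×10^5 N/C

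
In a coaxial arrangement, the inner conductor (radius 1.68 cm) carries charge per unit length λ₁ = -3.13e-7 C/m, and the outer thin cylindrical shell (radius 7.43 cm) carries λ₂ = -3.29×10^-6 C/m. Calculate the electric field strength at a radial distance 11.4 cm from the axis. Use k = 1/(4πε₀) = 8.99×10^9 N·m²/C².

Coaxial Gaussian cylinder, radius r = 11.4 cm, length L (r > 7.43 cm, enclosing both).
λ_enc = λ₁ + λ₂ = (-3.13e-7) + (-3.29e-6) = -3.603×10^-6 C/m.
By Gauss's law (flux through the curved wall only), E·2πrL = λ_enc L/ε₀.
E = 2k|λ_enc|/r = 2(8.99×10^9)(3.603×10^-6)/(0.114) = 5.68×10^5 N/C.

|E| = 5.68×10^5 N/C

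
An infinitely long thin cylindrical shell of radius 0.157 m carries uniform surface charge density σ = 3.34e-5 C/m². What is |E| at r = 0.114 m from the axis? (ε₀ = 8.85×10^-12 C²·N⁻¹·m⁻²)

E = 0 (no enclosed charge)

By cylindrical symmetry E is radial; use a coaxial Gaussian cylinder of radius 0.114 m and length L (r < 0.157 m, inside the shell).
All the surface charge lies outside this cylinder: Q_enc = 0, hence E = 0.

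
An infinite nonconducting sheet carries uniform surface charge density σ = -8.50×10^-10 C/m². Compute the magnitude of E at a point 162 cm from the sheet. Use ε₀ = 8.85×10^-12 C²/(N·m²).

E ≈ 48 N/C

Choose a cylindrical pillbox piercing the sheet, end faces (area A) parallel to it.
Flux Φ = 2EA and Q_enc = σA, so 2EA = σA/ε₀ ⇒ E = |σ|/(2ε₀), independent of distance.
E = |σ|/(2ε₀) = (8.50×10^-10)/(2·8.85×10^-12) = 48 N/C.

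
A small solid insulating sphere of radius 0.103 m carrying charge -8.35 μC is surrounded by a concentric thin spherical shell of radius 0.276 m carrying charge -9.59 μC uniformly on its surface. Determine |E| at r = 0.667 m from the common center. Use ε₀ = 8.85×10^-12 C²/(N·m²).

Symmetry ⇒ E = E(r) r̂. Gaussian sphere of radius r = 0.667 m (r > 0.276 m, enclosing both).
Q_enc = (-8.35 μC) + (-9.59 μC) = -1.794e-5 C.
Since E is radial and uniform over the Gaussian sphere, Φ = E·4πr² = Q_enc/ε₀.
E = |Q_enc|/(4πε₀r²) = (1.794×10^-5)/(4π·8.85×10^-12·(0.667)²) = 3.63×10^5 N/C.

3.63×10^5 N/C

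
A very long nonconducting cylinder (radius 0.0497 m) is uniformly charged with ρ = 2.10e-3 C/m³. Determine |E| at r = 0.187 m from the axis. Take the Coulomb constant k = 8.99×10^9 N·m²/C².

E ≈ 1.57e6 N/C

By cylindrical symmetry E is radial; use a coaxial Gaussian cylinder of radius 0.187 m and length L (r > 0.0497 m, full cross-section enclosed).
λ_enc = ρ·πR² = (2.10×10^-3)π(0.0497)² = 1.63×10^-5 C/m.
Applying ∮E·dA = Q_enc/ε₀ with the end caps contributing no flux:
E = 2k|λ_enc|/r = 2(8.99×10^9)(1.63×10^-5)/(0.187) = 1.57e6 N/C.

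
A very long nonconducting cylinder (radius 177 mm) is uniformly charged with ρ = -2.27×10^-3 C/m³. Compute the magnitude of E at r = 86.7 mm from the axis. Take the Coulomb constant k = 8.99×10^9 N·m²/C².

|E| = 1.11e7 N/C

Choose a coaxial cylinder of radius r = 86.7 mm (arbitrary length L) as the Gaussian surface (r < R).
Enclosed charge per unit length: λ_enc = ρ·πr² = (-2.27×10^-3)π(0.0867)² = -5.361e-5 C/m.
Applying ∮E·dA = Q_enc/ε₀ with the end caps contributing no flux:
E = 2k|λ_enc|/r = 2(8.99×10^9)(5.361×10^-5)/(0.0867) = 1.11×10^7 N/C.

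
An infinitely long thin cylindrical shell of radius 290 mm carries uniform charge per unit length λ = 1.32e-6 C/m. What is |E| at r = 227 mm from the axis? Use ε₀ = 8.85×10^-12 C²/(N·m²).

E = 0

Choose a coaxial cylinder of radius r = 227 mm (arbitrary length L) as the Gaussian surface (r < 290 mm, inside the shell).
All the surface charge lies outside this cylinder: Q_enc = 0, hence E = 0.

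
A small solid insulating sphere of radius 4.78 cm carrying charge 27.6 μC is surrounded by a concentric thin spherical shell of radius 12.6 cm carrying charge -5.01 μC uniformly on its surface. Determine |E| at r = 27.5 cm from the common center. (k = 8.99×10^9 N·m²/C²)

Take a concentric spherical Gaussian surface of radius r = 27.5 cm (r > 12.6 cm, enclosing both).
Q_enc = (27.6 μC) + (-5.01 μC) = 2.259e-5 C.
By Gauss's law, ∮E·dA = E·4πr² = Q_enc/ε₀.
E = k|Q_enc|/r² = (8.99×10^9)(2.259×10^-5)/(0.275)² = 2.69×10^6 N/C.

E ≈ 2.69×10^6 V/m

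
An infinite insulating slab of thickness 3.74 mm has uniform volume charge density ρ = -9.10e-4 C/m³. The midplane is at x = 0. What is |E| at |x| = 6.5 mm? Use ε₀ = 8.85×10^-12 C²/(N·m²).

E ≈ 1.92e5 N/C

The point |x| = 6.5 mm lies outside the slab (half-thickness 0.00187 m). A symmetric pillbox spanning the full slab encloses Q_enc = ρ·d·A.
Flux = 2EA ⇒ E = |ρ|d/(2ε₀), independent of distance outside.
E = (9.10×10^-4)(0.00374)/(2·8.85×10^-12) = 1.92×10^5 N/C.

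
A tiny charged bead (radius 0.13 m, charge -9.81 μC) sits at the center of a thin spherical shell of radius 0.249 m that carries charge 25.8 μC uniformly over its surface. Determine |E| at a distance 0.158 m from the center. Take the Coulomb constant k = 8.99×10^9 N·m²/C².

Symmetry ⇒ E = E(r) r̂. Gaussian sphere of radius r = 0.158 m (between the bodies, 0.13 m < r < 0.249 m).
Only the inner charge is enclosed; the outer shell contributes nothing inside itself. Q_enc = -9.81 μC = -9.81×10^-6 C.
By Gauss's law, ∮E·dA = E·4πr² = Q_enc/ε₀.
E = k|Q_enc|/r² = (8.99×10^9)(9.81e-6)/(0.158)² = 3.53×10^6 N/C.

|E| ≈ 3.53e6 N/C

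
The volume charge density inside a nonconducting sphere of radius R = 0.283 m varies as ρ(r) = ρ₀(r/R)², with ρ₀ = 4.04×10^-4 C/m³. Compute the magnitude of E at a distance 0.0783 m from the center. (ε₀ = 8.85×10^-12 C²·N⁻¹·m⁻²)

|E| ≈ 5.47×10^4 N/C

Symmetry ⇒ E = E(r) r̂. Gaussian sphere of radius r = 0.0783 m (r < R).
Q_enc = ∫₀^r ρ(r')·4πr'² dr' = (4πρ₀/R²) ∫₀^r r'^4 dr' = 4πρ₀ r^5/(5·R²) = 3.731e-8 C.
By Gauss's law, ∮E·dA = E·4πr² = Q_enc/ε₀.
E = |Q_enc|/(4πε₀r²) = (3.731×10^-8)/(4π·8.85×10^-12·(0.0783)²) = 5.47×10^4 N/C.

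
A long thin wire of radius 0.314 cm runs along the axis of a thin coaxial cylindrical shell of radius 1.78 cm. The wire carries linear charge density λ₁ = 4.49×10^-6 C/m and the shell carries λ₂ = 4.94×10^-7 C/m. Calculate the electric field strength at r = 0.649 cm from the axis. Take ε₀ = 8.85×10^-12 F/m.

Choose a coaxial cylinder of radius r = 0.649 cm (arbitrary length L) as the Gaussian surface (between the conductors, 0.314 cm < r < 1.78 cm).
The shell at 1.78 cm lies outside the Gaussian surface, so λ_enc = λ₁ = 4.49×10^-6 C/m.
Gauss's law: E·2πrL = λ_enc L/ε₀.
E = |λ_enc|/(2πε₀r) = (4.49×10^-6)/(2π·8.85×10^-12·0.00649) = 1.24×10^7 N/C.

|E| ≈ 1.24×10^7 N/C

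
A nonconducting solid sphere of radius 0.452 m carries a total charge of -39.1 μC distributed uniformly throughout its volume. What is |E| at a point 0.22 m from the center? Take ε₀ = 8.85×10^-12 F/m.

By spherical symmetry E is radial; choose a Gaussian sphere of radius r = 0.22 m (r < R).
Only the charge within r is enclosed: Q_enc = Q·(r/R)³ = (-39.1 μC)·(0.22 m/0.452 m)³ = -4.508e-6 C.
By Gauss's law, ∮E·dA = E·4πr² = Q_enc/ε₀.
E = |Q_enc|/(4πε₀r²) = (4.508×10^-6)/(4π·8.85×10^-12·(0.22)²) = 8.38×10^5 N/C.

8.38×10^5 N/C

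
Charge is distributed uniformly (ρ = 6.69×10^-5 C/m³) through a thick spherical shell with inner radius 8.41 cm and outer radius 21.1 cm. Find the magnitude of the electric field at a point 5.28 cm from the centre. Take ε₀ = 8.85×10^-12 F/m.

E = 0 (no enclosed charge)

By spherical symmetry E is radial; choose a Gaussian sphere of radius r = 5.28 cm (r < 8.41 cm, inside the empty cavity).
No charge is enclosed, so by Gauss's law E·4πr² = 0 ⇒ E = 0.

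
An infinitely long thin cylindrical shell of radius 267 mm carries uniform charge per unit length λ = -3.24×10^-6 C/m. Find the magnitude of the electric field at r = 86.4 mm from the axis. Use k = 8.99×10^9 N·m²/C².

E = 0 (no enclosed charge)

Choose a coaxial cylinder of radius r = 86.4 mm (arbitrary length L) as the Gaussian surface (r < 267 mm, inside the shell).
All the surface charge lies outside this cylinder: Q_enc = 0, hence E = 0.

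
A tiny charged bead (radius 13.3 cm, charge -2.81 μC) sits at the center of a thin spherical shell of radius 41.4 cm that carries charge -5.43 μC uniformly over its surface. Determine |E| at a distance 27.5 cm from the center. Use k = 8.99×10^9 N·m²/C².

|E| = 3.34e5 N/C

By spherical symmetry E is radial; choose a Gaussian sphere of radius r = 27.5 cm (between the bodies, 13.3 cm < r < 41.4 cm).
The shell at 41.4 cm lies outside the Gaussian surface, so Q_enc = -2.81 μC = -2.81×10^-6 C.
Since E is radial and uniform over the Gaussian sphere, Φ = E·4πr² = Q_enc/ε₀.
E = k|Q_enc|/r² = (8.99×10^9)(2.81×10^-6)/(0.275)² = 3.34e5 N/C.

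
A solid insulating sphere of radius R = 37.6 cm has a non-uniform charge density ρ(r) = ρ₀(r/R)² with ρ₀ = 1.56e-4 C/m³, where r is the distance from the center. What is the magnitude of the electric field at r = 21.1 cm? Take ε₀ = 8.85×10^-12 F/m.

E = 2.34e5 V/m

Take a concentric spherical Gaussian surface of radius r = 21.1 cm (r < R).
Integrate the density: Q_enc = 4π ∫₀^r ρ₀(r'/R)^2 r'² dr' = 4πρ₀ r^5/(5·R²) = 1.16×10^-6 C.
Applying ∮E·dA = Q_enc/ε₀ with Φ = E(4πr²):
E = |Q_enc|/(4πε₀r²) = (1.16e-6)/(4π·8.85×10^-12·(0.211)²) = 2.34×10^5 N/C.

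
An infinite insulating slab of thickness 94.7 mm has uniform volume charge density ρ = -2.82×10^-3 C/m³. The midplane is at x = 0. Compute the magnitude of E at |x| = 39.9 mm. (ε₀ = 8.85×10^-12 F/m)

By symmetry E is perpendicular to the slab. A Gaussian pillbox from −39.9 mm to +39.9 mm (face area A) lies entirely within the slab.
Q_enc = ρ·(2x)·A and flux = 2EA, so 2EA = 2ρxA/ε₀ ⇒ E = |ρ|x/ε₀.
E = (2.82e-3)(0.0399)/(8.85×10^-12) = 1.27×10^7 N/C.

1.27×10^7 N/C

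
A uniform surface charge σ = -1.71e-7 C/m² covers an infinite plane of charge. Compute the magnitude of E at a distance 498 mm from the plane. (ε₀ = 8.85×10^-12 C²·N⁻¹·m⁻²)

|E| ≈ 9.66e3 V/m

The symmetry is planar: E is normal to the sheet and the same magnitude on both sides. Take a pillbox straddling the sheet with end-cap area A.
Only the two end caps contribute flux: Φ = 2EA. With Q_enc = σA, Gauss's law gives E = |σ|/(2ε₀).
E = |σ|/(2ε₀) = (1.71e-7)/(2·8.85×10^-12) = 9.66×10^3 N/C.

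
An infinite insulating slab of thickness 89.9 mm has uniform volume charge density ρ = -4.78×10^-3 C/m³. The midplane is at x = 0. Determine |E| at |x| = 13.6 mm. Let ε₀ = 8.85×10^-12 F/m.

By symmetry E is perpendicular to the slab. A Gaussian pillbox from −13.6 mm to +13.6 mm (face area A) lies entirely within the slab.
Q_enc = ρ·(2x)·A and flux = 2EA, so 2EA = 2ρxA/ε₀ ⇒ E = |ρ|x/ε₀.
E = (4.78×10^-3)(0.0136)/(8.85×10^-12) = 7.35e6 N/C.

|E| ≈ 7.35×10^6 N/C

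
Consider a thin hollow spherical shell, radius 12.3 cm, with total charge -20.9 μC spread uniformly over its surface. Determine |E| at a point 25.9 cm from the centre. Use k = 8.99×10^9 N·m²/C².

Use a concentric Gaussian sphere at r = 25.9 cm (r > 12.3 cm).
The entire shell is enclosed: Q_enc = -2.09×10^-5 C.
Since E is radial and uniform over the Gaussian sphere, Φ = E·4πr² = Q_enc/ε₀.
E = k|Q_enc|/r² = (8.99×10^9)(2.09e-5)/(0.259)² = 2.80×10^6 N/C.

E ≈ 2.80e6 N/C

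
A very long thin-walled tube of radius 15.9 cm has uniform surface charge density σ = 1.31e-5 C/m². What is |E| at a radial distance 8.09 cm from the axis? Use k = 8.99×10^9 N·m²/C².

Coaxial Gaussian cylinder, radius r = 8.09 cm, length L (r < 15.9 cm, inside the shell).
All the surface charge lies outside this cylinder: Q_enc = 0, hence E = 0.

|E| = 0 N/C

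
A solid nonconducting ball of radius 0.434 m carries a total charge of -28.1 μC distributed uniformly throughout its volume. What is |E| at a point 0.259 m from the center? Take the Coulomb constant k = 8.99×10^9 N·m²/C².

8.00e5 N/C

By spherical symmetry E is radial; choose a Gaussian sphere of radius r = 0.259 m (r < R).
For a uniform sphere the enclosed fraction is (r/R)³, so Q_enc = (-28.1 μC)(0.259/0.434)³ = -5.972×10^-6 C.
Since E is radial and uniform over the Gaussian sphere, Φ = E·4πr² = Q_enc/ε₀.
E = k|Q_enc|/r² = (8.99×10^9)(5.972×10^-6)/(0.259)² = 8.00×10^5 N/C.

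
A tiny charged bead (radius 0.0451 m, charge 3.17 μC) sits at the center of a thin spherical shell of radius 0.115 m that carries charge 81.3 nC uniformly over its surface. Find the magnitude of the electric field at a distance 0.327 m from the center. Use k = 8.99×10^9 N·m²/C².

2.73e5 N/C

By spherical symmetry E is radial; choose a Gaussian sphere of radius r = 0.327 m (r > 0.115 m, enclosing both).
Q_enc = (3.17 μC) + (81.3 nC) = 3.251e-6 C.
Gauss's law: E·4πr² = Q_enc/ε₀.
E = k|Q_enc|/r² = (8.99×10^9)(3.251e-6)/(0.327)² = 2.73e5 N/C.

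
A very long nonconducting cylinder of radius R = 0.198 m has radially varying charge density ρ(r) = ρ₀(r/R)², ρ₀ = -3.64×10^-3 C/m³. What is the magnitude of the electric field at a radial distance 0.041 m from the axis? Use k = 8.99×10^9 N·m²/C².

1.81e5 N/C

Choose a coaxial cylinder of radius r = 0.041 m (arbitrary length L) as the Gaussian surface (r < R).
Integrating ρ over the cross-section to radius r: λ_enc = (2πρ₀/R²) ∫₀^r r'^3 dr' = 2πρ₀ r^4/(4·R²) = -4.121e-7 C/m.
Since E is radial and uniform over the curved surface, Φ = E·2πrL = Q_enc/ε₀ = λ_enc L/ε₀.
E = 2k|λ_enc|/r = 2(8.99×10^9)(4.121e-7)/(0.041) = 1.81×10^5 N/C.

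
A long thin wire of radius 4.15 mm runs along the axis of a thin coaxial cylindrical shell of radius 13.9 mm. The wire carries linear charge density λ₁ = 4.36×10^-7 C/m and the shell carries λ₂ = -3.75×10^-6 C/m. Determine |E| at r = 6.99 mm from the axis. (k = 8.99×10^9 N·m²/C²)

Coaxial Gaussian cylinder, radius r = 6.99 mm, length L (between the conductors, 4.15 mm < r < 13.9 mm).
The shell at 13.9 mm lies outside the Gaussian surface, so λ_enc = λ₁ = 4.36×10^-7 C/m.
By Gauss's law (flux through the curved wall only), E·2πrL = λ_enc L/ε₀.
E = 2k|λ_enc|/r = 2(8.99×10^9)(4.36e-7)/(0.00699) = 1.12×10^6 N/C.

1.12×10^6 N/C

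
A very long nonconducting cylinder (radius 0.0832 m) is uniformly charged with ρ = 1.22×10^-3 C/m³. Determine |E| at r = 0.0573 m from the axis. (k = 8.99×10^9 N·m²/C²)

Choose a coaxial cylinder of radius r = 0.0573 m (arbitrary length L) as the Gaussian surface (r < R).
Enclosed charge per unit length: λ_enc = ρ·πr² = (1.22×10^-3)π(0.0573)² = 1.258e-5 C/m.
Applying ∮E·dA = Q_enc/ε₀ with the end caps contributing no flux:
E = 2k|λ_enc|/r = 2(8.99×10^9)(1.258×10^-5)/(0.0573) = 3.95e6 N/C.

E ≈ 3.95×10^6 N/C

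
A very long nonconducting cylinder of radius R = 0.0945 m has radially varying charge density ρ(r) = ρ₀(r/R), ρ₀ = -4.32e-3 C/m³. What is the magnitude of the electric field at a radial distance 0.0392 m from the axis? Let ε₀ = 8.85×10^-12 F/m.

Take a coaxial cylindrical Gaussian surface of radius r = 0.0392 m and length L (r < R).
Integrating ρ over the cross-section to radius r: λ_enc = (2πρ₀/R) ∫₀^r r'^2 dr' = 2πρ₀ r^3/(3·R) = -5.767e-6 C/m.
Applying ∮E·dA = Q_enc/ε₀ with the end caps contributing no flux:
E = |λ_enc|/(2πε₀r) = (5.767e-6)/(2π·8.85×10^-12·0.0392) = 2.65e6 N/C.

E ≈ 2.65e6 N/C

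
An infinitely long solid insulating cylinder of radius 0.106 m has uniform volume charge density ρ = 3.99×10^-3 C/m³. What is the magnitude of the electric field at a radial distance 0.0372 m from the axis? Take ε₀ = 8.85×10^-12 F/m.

Choose a coaxial cylinder of radius r = 0.0372 m (arbitrary length L) as the Gaussian surface (r < R).
Charge inside radius r per length L is ρ·πr²·L, so λ_enc = ρπr² = 1.735×10^-5 C/m.
Applying ∮E·dA = Q_enc/ε₀ with the end caps contributing no flux:
E = |λ_enc|/(2πε₀r) = (1.735×10^-5)/(2π·8.85×10^-12·0.0372) = 8.39×10^6 N/C.

E ≈ 8.39×10^6 N/C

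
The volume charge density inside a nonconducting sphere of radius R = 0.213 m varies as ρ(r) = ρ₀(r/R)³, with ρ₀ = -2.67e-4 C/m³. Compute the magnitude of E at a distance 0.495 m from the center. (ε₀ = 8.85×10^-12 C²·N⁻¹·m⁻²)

Take a concentric spherical Gaussian surface of radius r = 0.495 m (r > R, all charge enclosed).
Q_enc = 4π ∫₀^R ρ₀(r'/R)^3 r'² dr' = 4πρ₀R³/6 = -5.404×10^-6 C.
Applying ∮E·dA = Q_enc/ε₀ with Φ = E(4πr²):
E = |Q_enc|/(4πε₀r²) = (5.404×10^-6)/(4π·8.85×10^-12·(0.495)²) = 1.98e5 N/C.

1.98e5 V/m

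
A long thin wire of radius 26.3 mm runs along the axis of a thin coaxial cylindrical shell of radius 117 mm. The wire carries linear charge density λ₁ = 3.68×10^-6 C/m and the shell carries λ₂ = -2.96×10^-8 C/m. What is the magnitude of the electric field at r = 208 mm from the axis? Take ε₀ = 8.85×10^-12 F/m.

Take a coaxial cylindrical Gaussian surface of radius r = 208 mm and length L (r > 117 mm, enclosing both).
λ_enc = λ₁ + λ₂ = (3.68×10^-6) + (-2.96×10^-8) = 3.65×10^-6 C/m.
By Gauss's law (flux through the curved wall only), E·2πrL = λ_enc L/ε₀.
E = |λ_enc|/(2πε₀r) = (3.65×10^-6)/(2π·8.85×10^-12·0.208) = 3.16×10^5 N/C.

E = 3.16×10^5 N/C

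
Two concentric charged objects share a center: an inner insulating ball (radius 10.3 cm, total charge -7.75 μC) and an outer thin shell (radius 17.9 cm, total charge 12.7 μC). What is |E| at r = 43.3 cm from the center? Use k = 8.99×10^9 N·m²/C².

E = 2.37×10^5 V/m

Symmetry ⇒ E = E(r) r̂. Gaussian sphere of radius r = 43.3 cm (r > 17.9 cm, enclosing both).
Q_enc = (-7.75 μC) + (12.7 μC) = 4.95×10^-6 C.
By Gauss's law, ∮E·dA = E·4πr² = Q_enc/ε₀.
E = k|Q_enc|/r² = (8.99×10^9)(4.95e-6)/(0.433)² = 2.37×10^5 N/C.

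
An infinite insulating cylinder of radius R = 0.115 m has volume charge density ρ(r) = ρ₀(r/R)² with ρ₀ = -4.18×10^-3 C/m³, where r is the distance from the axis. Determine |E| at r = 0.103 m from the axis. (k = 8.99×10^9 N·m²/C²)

E = 9.75×10^6 V/m

Choose a coaxial cylinder of radius r = 0.103 m (arbitrary length L) as the Gaussian surface (r < R).
Integrating ρ over the cross-section to radius r: λ_enc = (2πρ₀/R²) ∫₀^r r'^3 dr' = 2πρ₀ r^4/(4·R²) = -5.588×10^-5 C/m.
Gauss's law: E·2πrL = λ_enc L/ε₀.
E = 2k|λ_enc|/r = 2(8.99×10^9)(5.588×10^-5)/(0.103) = 9.75×10^6 N/C.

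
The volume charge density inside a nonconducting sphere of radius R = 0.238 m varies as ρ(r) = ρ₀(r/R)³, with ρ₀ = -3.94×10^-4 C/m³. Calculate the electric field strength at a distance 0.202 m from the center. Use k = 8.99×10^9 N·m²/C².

E = 9.16×10^5 V/m

Use a concentric Gaussian sphere at r = 0.202 m (r < R).
Integrate the density: Q_enc = 4π ∫₀^r ρ₀(r'/R)^3 r'² dr' = 4πρ₀ r^6/(6·R³) = -4.158×10^-6 C.
Since E is radial and uniform over the Gaussian sphere, Φ = E·4πr² = Q_enc/ε₀.
E = k|Q_enc|/r² = (8.99×10^9)(4.158×10^-6)/(0.202)² = 9.16×10^5 N/C.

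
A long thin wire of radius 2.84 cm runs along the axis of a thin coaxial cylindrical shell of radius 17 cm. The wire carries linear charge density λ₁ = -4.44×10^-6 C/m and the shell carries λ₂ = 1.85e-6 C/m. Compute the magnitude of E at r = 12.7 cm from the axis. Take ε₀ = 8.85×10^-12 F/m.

Coaxial Gaussian cylinder, radius r = 12.7 cm, length L (between the conductors, 2.84 cm < r < 17 cm).
The shell at 17 cm lies outside the Gaussian surface, so λ_enc = λ₁ = -4.44×10^-6 C/m.
By Gauss's law (flux through the curved wall only), E·2πrL = λ_enc L/ε₀.
E = |λ_enc|/(2πε₀r) = (4.44e-6)/(2π·8.85×10^-12·0.127) = 6.29e5 N/C.

|E| = 6.29×10^5 N/C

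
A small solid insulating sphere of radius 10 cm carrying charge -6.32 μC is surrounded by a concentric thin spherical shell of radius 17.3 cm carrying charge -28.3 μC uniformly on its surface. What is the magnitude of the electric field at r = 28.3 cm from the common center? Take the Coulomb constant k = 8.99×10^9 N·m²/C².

Use a concentric Gaussian sphere at r = 28.3 cm (r > 17.3 cm, enclosing both).
Q_enc = (-6.32 μC) + (-28.3 μC) = -3.462×10^-5 C.
Since E is radial and uniform over the Gaussian sphere, Φ = E·4πr² = Q_enc/ε₀.
E = k|Q_enc|/r² = (8.99×10^9)(3.462e-5)/(0.283)² = 3.89×10^6 N/C.

|E| = 3.89e6 N/C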